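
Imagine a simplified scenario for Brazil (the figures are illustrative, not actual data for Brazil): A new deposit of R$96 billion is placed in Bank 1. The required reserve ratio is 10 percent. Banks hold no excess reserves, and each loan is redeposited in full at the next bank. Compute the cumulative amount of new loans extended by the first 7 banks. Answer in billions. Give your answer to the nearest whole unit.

Bank i lends (1 − rr)^i of the original deposit: Bank 1 lends 96·0.9000 = 86.4000, Bank 2 lends 96·0.9000² = 77.7600, and so on.
Summing a geometric series: total = 96·[0.9000·(1 − 0.9000^7) / (1 − 0.9000)] ≈ 450.7515 billion.

R$451 billion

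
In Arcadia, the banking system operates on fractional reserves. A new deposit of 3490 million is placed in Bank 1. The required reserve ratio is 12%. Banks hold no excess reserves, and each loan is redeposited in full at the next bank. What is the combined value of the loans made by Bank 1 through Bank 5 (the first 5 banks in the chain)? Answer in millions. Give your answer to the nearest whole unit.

12087 million

Bank i lends (1 − rr)^i of the original deposit: Bank 1 lends 3490·0.8800 = 3071.2000, Bank 2 lends 3490·0.8800² = 2702.6560, and so on.
Summing a geometric series: total = 3490·[0.8800·(1 − 0.8800^5) / (1 − 0.8800)] ≈ 12086.9145 million.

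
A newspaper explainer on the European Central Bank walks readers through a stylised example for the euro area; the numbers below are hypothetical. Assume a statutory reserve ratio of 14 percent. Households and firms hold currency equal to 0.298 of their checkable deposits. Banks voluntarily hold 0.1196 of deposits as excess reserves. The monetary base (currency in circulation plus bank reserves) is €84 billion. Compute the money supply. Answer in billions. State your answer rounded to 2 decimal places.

The money multiplier is m = (1 + c) / (rr + e + c) = (1 + 0.298) / (0.14 + 0.1196 + 0.298) ≈ 2.32783.
So M = m × MB = 2.32783 × 84 ≈ 195.5377 billion.

€195.54 billion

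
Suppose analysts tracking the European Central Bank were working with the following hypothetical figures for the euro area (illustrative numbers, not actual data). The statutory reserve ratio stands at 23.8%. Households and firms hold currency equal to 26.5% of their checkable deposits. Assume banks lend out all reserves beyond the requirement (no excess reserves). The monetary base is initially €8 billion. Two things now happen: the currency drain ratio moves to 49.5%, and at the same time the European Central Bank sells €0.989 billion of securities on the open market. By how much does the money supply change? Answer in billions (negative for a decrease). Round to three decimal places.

-5.820 billion

Before: m₁ = (1 + 0.265) / (0.238 + 0.265) ≈ 2.51491, MB₁ = 8, so M₁ = 2.51491 × 8 ≈ 20.1193 billion.
After: m₂ = (1 + 0.495) / (0.238 + 0.495) ≈ 2.03956, MB₂ = 8 − 0.989 = 7.011, so M₂ = 2.03956 × 7.011 ≈ 14.2994 billion.
ΔM = M₂ − M₁ = 14.2994 − 20.1193 = -5.8199 billion.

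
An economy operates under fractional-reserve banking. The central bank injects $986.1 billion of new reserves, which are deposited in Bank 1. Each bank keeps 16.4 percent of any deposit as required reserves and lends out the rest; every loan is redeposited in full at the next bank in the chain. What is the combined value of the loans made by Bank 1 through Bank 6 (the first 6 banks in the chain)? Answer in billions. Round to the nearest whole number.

Bank i lends (1 − rr)^i of the original deposit: Bank 1 lends 986.1·0.8360 = 824.3796, Bank 2 lends 986.1·0.8360² ≈ 689.1813, and so on.
Summing a geometric series: total = 986.1·[0.8360·(1 − 0.8360^6) / (1 − 0.8360)] ≈ 3310.6900 billion.

$3311 billion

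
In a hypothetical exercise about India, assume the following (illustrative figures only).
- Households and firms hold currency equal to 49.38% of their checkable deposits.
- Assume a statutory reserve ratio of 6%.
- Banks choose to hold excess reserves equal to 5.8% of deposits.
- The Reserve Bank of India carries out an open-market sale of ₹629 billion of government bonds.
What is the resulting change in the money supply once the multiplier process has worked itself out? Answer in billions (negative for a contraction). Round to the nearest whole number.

-1536 billion

The money multiplier is m = (1 + c) / (rr + e + c) = (1 + 0.4938) / (0.06 + 0.058 + 0.4938) ≈ 2.4416.
The sale removes 629 billion of base, so ΔM = m × ΔMB = 2.4416 × (−629) = -1535.7664 billion.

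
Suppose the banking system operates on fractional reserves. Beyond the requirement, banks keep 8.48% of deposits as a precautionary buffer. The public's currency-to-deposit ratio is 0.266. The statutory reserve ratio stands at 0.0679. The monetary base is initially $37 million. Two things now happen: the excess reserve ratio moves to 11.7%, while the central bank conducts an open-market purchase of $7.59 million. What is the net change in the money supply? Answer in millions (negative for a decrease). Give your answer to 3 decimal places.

Before: m₁ = (1 + 0.266) / (0.0679 + 0.0848 + 0.266) ≈ 3.023645, MB₁ = 37, so M₁ = 3.023645 × 37 ≈ 111.8749 million.
After: m₂ = (1 + 0.266) / (0.0679 + 0.117 + 0.266) ≈ 2.807718, MB₂ = 37 + 7.59 = 44.59, so M₂ = 2.807718 × 44.59 ≈ 125.1961 million.
ΔM = M₂ − M₁ = 125.1961 − 111.8749 = 13.3212 million.

$13.321 million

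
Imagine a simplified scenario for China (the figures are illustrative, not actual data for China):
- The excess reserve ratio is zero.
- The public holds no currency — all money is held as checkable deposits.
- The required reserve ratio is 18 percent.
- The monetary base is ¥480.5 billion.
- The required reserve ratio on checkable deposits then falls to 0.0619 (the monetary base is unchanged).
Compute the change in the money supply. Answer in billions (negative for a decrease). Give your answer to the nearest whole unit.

Initially m₁ = 1 / (0.18) ≈ 5.5556, so M₁ = 5.5556 × 480.5 = 2669.4658 billion.
After the change m₂ = 1 / (0.0619) ≈ 16.1551, so M₂ = 16.1551 × 480.5 ≈ 7762.5256 billion.
ΔM = M₂ − M₁ = 7762.5256 − 2669.4658 = 5093.0598 billion.

¥5093 billion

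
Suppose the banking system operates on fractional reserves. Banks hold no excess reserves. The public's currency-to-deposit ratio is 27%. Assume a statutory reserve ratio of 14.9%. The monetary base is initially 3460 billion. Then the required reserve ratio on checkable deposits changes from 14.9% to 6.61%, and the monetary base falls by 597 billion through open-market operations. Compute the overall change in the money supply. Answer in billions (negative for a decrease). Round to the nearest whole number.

Before: m₁ = (1 + 0.27) / (0.149 + 0.27) ≈ 3.03103, MB₁ = 3460, so M₁ = 3.03103 × 3460 = 10487.3638 billion.
After: m₂ = (1 + 0.27) / (0.0661 + 0.27) ≈ 3.77864, MB₂ = 3460 − 597 = 2863, so M₂ = 3.77864 × 2863 ≈ 10818.2463 billion.
ΔM = M₂ − M₁ = 10818.2463 − 10487.3638 = 330.8825 billion.

331 billion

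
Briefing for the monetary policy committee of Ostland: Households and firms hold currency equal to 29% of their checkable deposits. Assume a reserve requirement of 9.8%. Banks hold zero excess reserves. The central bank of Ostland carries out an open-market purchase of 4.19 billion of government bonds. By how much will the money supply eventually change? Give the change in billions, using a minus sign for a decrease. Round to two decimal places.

13.93 billion

The money multiplier is m = (1 + c) / (rr + c) = (1 + 0.29) / (0.098 + 0.29) ≈ 3.3247.
The purchase adds 4.19 billion of base, so ΔM = m × ΔMB = 3.3247 × (+4.19) ≈ 13.9305 billion.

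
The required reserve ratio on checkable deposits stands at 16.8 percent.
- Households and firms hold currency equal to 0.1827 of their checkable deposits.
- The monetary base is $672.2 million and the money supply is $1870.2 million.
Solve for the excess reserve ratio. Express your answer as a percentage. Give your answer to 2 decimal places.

7.44%

Using m = M/MB = 1870.2/672.2 ≈ 2.782208. Since m = (1 + c)/(c + rr + e), the denominator satisfies c + rr + e = (1 + c)/m = (1 + 0.1827) / 2.782208 ≈ 0.425094.
With c = 0.1827 and rr = 0.168, the excess reserve ratio is 0.425094 − 0.1827 − 0.168 = 0.074394.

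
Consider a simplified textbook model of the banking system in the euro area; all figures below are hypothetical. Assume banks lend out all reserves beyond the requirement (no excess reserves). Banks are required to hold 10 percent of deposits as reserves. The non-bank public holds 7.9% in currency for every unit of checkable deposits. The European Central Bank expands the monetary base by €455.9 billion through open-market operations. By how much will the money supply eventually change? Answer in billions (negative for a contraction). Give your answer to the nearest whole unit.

€2748 billion

The money multiplier is m = (1 + c) / (rr + c) = (1 + 0.079) / (0.1 + 0.079) ≈ 6.0279.
The purchase adds 455.9 billion of base, so ΔM = m × ΔMB = 6.0279 × (+455.9) ≈ 2748.1196 billion.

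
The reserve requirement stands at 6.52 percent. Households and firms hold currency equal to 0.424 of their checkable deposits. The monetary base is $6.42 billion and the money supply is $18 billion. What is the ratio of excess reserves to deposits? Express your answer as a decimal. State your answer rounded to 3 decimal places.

0.019

Using m = M/MB = 18/6.42 ≈ 2.803738. Since m = (1 + c)/(c + rr + e), the denominator satisfies c + rr + e = (1 + c)/m = (1 + 0.424) / 2.803738 ≈ 0.507893.
With c = 0.424 and rr = 0.0652, the ratio of excess reserves to deposits is 0.507893 − 0.424 − 0.0652 = 0.018693.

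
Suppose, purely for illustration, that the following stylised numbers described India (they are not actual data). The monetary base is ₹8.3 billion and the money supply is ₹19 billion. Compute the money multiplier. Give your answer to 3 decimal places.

2.289

The money multiplier is m = M / MB = 19 / 8.3 ≈ 2.28916.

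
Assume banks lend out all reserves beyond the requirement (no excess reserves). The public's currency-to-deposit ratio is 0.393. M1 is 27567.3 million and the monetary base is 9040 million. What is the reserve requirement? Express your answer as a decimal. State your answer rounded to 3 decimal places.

0.064

Using m = M/MB = 27567.3/9040 ≈ 3.049480. Since m = (1 + c)/(c + rr + e), the denominator satisfies c + rr + e = (1 + c)/m = (1 + 0.393) / 3.049480 ≈ 0.456799.
With c = 0.393 and e = 0, the reserve requirement is 0.456799 − 0.393 − 0 = 0.063799.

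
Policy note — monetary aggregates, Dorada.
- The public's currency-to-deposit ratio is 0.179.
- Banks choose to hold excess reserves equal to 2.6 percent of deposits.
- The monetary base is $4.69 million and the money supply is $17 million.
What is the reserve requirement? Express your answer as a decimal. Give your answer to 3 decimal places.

0.120

Using m = M/MB = 17/4.69 ≈ 3.624733. Since m = (1 + c)/(c + rr + e), the denominator satisfies c + rr + e = (1 + c)/m = (1 + 0.179) / 3.624733 ≈ 0.325265.
With c = 0.179 and e = 0.026, the reserve requirement is 0.325265 − 0.179 − 0.026 = 0.120265.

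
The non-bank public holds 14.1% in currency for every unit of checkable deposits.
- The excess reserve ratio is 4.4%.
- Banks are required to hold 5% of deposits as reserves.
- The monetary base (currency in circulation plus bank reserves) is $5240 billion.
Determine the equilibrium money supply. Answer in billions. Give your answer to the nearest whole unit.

The money multiplier is m = (1 + c) / (rr + e + c) = (1 + 0.141) / (0.05 + 0.044 + 0.141) ≈ 4.85532.
So M = m × MB = 4.85532 × 5240 = 25441.8768 billion.

$25442 billion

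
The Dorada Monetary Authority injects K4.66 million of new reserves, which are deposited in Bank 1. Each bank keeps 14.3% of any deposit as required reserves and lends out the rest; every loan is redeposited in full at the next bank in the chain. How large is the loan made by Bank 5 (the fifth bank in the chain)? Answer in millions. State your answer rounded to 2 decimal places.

K2.15 million

Each bank lends a fraction (1 − rr) = 0.8570 of the deposit it receives, so Bank 5 receives 4.66·0.8570^4 and lends 4.66·0.8570^5 ≈ 2.1542 million.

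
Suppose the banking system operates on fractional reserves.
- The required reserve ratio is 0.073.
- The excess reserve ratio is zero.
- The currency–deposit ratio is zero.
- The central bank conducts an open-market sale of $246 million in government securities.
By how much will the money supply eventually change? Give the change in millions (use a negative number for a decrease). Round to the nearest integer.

The simple money multiplier is m = 1/rr = 1/0.073 ≈ 13.6986.
An open-market sale reduces the monetary base by 246 million, so ΔM = m × ΔMB = 13.6986 × (−246) = -3369.8556 million.

-3370 million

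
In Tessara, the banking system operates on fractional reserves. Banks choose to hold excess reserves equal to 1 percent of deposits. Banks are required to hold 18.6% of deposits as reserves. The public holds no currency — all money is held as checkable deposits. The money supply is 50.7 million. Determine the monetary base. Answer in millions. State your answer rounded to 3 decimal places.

The money multiplier is m = 1 / (rr + e) = 1 / (0.186 + 0.01) ≈ 5.102041.
MB = M / m = 50.7 / 5.102041 ≈ 9.9372 million.

9.937 million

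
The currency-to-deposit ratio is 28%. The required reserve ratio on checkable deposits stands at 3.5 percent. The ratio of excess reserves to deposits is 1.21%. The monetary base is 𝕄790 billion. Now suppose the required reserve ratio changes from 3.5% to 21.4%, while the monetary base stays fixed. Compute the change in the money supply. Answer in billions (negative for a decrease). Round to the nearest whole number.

Initially m₁ = (1 + 0.28) / (0.035 + 0.0121 + 0.28) ≈ 3.9132, so M₁ = 3.9132 × 790 = 3091.428 billion.
After the change m₂ = (1 + 0.28) / (0.214 + 0.0121 + 0.28) ≈ 2.5291, so M₂ = 2.5291 × 790 = 1997.989 billion.
ΔM = M₂ − M₁ = 1997.989 − 3091.428 = -1093.439 billion.

-1093 billion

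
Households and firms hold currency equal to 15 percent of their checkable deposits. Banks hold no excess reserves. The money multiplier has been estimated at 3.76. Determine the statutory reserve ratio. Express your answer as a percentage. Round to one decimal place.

Using m = 3.76. Since m = (1 + c)/(c + rr + e), the denominator satisfies c + rr + e = (1 + c)/m = (1 + 0.15) / 3.76 ≈ 0.305851.
With c = 0.15 and e = 0, the statutory reserve ratio is 0.305851 − 0.15 − 0 = 0.155851.

15.6%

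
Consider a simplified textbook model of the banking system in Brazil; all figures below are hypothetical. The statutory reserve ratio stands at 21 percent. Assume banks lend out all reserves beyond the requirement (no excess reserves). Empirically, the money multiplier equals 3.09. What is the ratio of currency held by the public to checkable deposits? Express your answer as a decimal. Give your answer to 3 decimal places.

Using m = 3.09. From m = (1 + c)/(c + rr + e), rearranging gives 1 + c = m·(c + rr + e), so c·(1 − m) = m·(rr + e) − 1.
Hence c = [m·(rr + e) − 1]/(1 − m) = [3.09 × (0.21 + 0) − 1] / (1 − 3.09) ≈ 0.167990.

0.168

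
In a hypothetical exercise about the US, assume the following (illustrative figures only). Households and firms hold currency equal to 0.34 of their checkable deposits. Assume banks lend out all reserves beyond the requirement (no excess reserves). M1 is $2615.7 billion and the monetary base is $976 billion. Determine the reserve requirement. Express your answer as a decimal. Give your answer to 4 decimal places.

Using m = M/MB = 2615.7/976 ≈ 2.680020. Since m = (1 + c)/(c + rr + e), the denominator satisfies c + rr + e = (1 + c)/m = (1 + 0.34) / 2.680020 ≈ 0.499996.
With c = 0.34 and e = 0, the reserve requirement is 0.499996 − 0.34 − 0 = 0.159996.

0.1600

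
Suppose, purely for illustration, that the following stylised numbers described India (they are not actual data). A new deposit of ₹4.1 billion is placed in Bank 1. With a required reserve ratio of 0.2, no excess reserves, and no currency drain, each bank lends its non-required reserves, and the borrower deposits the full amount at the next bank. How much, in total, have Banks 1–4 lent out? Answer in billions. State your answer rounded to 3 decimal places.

₹9.683 billion

Bank i lends (1 − rr)^i of the original deposit: Bank 1 lends 4.1·0.8000 = 3.2800, Bank 2 lends 4.1·0.8000² = 2.6240, and so on.
Summing a geometric series: total = 4.1·[0.8000·(1 − 0.8000^4) / (1 − 0.8000)] ≈ 9.6826 billion.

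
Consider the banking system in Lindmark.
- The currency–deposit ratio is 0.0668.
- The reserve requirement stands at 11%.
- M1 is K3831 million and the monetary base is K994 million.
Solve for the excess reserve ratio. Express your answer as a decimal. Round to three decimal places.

0.100

Using m = M/MB = 3831/994 ≈ 3.854125. Since m = (1 + c)/(c + rr + e), the denominator satisfies c + rr + e = (1 + c)/m = (1 + 0.0668) / 3.854125 ≈ 0.276794.
With c = 0.0668 and rr = 0.11, the excess reserve ratio is 0.276794 − 0.0668 − 0.11 = 0.099994.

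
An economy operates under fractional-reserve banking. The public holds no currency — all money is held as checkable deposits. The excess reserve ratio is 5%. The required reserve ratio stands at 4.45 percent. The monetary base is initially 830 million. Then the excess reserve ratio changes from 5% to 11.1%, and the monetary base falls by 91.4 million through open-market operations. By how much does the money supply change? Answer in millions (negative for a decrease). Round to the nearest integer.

Before: m₁ = 1 / (0.0445 + 0.05) ≈ 10.5820, MB₁ = 830, so M₁ = 10.5820 × 830 = 8783.06 million.
After: m₂ = 1 / (0.0445 + 0.111) ≈ 6.4309, MB₂ = 830 − 91.4 = 738.6, so M₂ = 6.4309 × 738.6 ≈ 4749.8627 million.
ΔM = M₂ − M₁ = 4749.8627 − 8783.06 = -4033.1973 million.

-4033 million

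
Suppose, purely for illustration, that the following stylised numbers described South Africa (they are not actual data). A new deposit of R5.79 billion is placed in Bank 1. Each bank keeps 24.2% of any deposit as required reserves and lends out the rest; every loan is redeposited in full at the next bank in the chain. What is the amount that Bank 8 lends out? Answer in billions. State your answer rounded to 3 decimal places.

Each bank lends a fraction (1 − rr) = 0.7580 of the deposit it receives, so Bank 8 receives 5.79·0.7580^7 and lends 5.79·0.7580^8 ≈ 0.6310 billion.

R0.631 billion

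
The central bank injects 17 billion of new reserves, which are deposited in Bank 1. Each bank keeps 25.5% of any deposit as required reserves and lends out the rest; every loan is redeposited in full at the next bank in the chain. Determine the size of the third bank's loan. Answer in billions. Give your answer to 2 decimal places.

7.03 billion

Each bank lends a fraction (1 − rr) = 0.7450 of the deposit it receives, so Bank 3 receives 17·0.7450^2 and lends 17·0.7450^3 ≈ 7.0294 billion.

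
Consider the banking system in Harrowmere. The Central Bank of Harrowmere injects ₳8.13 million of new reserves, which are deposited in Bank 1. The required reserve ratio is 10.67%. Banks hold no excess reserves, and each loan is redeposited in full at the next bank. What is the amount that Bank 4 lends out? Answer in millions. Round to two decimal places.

Each bank lends a fraction (1 − rr) = 0.8933 of the deposit it receives, so Bank 4 receives 8.13·0.8933^3 and lends 8.13·0.8933^4 ≈ 5.1770 million.

₳5.18 million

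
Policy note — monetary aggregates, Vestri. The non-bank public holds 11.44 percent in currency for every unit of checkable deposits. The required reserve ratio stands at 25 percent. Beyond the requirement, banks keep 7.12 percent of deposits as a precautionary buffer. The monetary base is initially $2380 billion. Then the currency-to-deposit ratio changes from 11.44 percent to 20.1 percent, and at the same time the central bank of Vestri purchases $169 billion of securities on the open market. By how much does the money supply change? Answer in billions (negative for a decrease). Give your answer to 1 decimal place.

Before: m₁ = (1 + 0.1144) / (0.25 + 0.0712 + 0.1144) ≈ 2.558310, MB₁ = 2380, so M₁ = 2.558310 × 2380 = 6088.7778 billion.
After: m₂ = (1 + 0.201) / (0.25 + 0.0712 + 0.201) ≈ 2.299885, MB₂ = 2380 + 169 = 2549, so M₂ = 2.299885 × 2549 ≈ 5862.4069 billion.
ΔM = M₂ − M₁ = 5862.4069 − 6088.7778 = -226.3709 billion.

-226.4 billion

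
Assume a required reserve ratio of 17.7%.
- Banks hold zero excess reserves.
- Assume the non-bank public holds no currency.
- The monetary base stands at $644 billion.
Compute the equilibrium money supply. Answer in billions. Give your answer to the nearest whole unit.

$3638 billion

With no currency drain or excess reserves, the money multiplier is m = 1/rr = 1/0.177 ≈ 5.6497.
Money supply M = m × MB = 5.6497 × 644 = 3638.4068 billion.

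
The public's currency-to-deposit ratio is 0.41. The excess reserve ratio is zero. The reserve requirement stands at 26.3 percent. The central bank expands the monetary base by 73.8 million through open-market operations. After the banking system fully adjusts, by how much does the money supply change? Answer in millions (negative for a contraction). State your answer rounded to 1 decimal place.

154.6 million

The money multiplier is m = (1 + c) / (rr + c) = (1 + 0.41) / (0.263 + 0.41) ≈ 2.0951.
The purchase adds 73.8 million of base, so ΔM = m × ΔMB = 2.0951 × (+73.8) ≈ 154.6184 million.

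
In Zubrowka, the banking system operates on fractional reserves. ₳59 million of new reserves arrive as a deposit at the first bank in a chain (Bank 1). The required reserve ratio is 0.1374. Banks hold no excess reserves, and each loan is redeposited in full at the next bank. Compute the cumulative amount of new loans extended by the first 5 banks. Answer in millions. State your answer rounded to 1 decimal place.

₳193.5 million

Bank i lends (1 − rr)^i of the original deposit: Bank 1 lends 59·0.8626 = 50.8934, Bank 2 lends 59·0.8626² ≈ 43.9006, and so on.
Summing a geometric series: total = 59·[0.8626·(1 − 0.8626^5) / (1 − 0.8626)] ≈ 193.5056 million.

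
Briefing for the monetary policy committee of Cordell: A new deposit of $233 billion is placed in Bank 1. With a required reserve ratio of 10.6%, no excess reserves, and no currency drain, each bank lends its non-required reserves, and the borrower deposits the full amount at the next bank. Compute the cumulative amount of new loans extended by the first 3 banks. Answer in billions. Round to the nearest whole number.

$561 billion

Bank i lends (1 − rr)^i of the original deposit: Bank 1 lends 233·0.8940 = 208.3020, Bank 2 lends 233·0.8940² ≈ 186.2220, and so on.
Summing a geometric series: total = 233·[0.8940·(1 − 0.8940^3) / (1 − 0.8940)] ≈ 561.0064 billion.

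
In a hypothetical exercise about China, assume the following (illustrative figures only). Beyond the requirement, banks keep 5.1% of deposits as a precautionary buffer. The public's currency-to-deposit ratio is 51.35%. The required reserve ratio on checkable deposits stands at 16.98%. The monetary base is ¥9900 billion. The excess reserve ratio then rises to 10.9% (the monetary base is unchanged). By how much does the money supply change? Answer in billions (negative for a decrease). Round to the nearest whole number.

-1494 billion

Initially m₁ = (1 + 0.5135) / (0.1698 + 0.051 + 0.5135) ≈ 2.06115, so M₁ = 2.06115 × 9900 = 20405.385 billion.
After the change m₂ = (1 + 0.5135) / (0.1698 + 0.109 + 0.5135) ≈ 1.91026, so M₂ = 1.91026 × 9900 = 18911.574 billion.
ΔM = M₂ − M₁ = 18911.574 − 20405.385 = -1493.811 billion.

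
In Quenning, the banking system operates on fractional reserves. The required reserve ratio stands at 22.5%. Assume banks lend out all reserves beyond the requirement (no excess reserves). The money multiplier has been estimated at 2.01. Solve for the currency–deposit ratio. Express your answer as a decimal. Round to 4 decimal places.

Using m = 2.01. From m = (1 + c)/(c + rr + e), rearranging gives 1 + c = m·(c + rr + e), so c·(1 − m) = m·(rr + e) − 1.
Hence c = [m·(rr + e) − 1]/(1 − m) = [2.01 × (0.225 + 0) − 1] / (1 − 2.01) ≈ 0.542327.

0.5423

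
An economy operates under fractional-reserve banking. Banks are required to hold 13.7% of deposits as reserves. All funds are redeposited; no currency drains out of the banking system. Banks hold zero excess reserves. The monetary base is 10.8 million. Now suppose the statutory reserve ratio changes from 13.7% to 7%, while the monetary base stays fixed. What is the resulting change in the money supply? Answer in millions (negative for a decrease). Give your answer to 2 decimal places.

75.45 million

Initially m₁ = 1 / (0.137) ≈ 7.29927, so M₁ = 7.29927 × 10.8 ≈ 78.8321 million.
After the change m₂ = 1 / (0.07) ≈ 14.28571, so M₂ = 14.28571 × 10.8 ≈ 154.2857 million.
ΔM = M₂ − M₁ = 154.2857 − 78.8321 = 75.4536 million.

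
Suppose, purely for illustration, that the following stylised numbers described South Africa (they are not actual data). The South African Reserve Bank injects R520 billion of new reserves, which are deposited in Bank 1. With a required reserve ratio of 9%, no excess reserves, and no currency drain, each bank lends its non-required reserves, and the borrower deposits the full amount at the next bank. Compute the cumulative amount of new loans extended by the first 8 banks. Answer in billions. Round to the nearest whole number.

R2785 billion

Bank i lends (1 − rr)^i of the original deposit: Bank 1 lends 520·0.9100 = 473.2000, Bank 2 lends 520·0.9100² = 430.6120, and so on.
Summing a geometric series: total = 520·[0.9100·(1 − 0.9100^8) / (1 − 0.9100)] ≈ 2785.2945 billion.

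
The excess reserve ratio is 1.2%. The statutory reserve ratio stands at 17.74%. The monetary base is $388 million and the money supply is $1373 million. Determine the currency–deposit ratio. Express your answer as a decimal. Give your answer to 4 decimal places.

Using m = M/MB = 1373/388 ≈ 3.538660. From m = (1 + c)/(c + rr + e), rearranging gives 1 + c = m·(c + rr + e), so c·(1 − m) = m·(rr + e) − 1.
Hence c = [m·(rr + e) − 1]/(1 − m) = [3.538660 × (0.1774 + 0.012) − 1] / (1 − 3.538660) ≈ 0.129902.

0.1299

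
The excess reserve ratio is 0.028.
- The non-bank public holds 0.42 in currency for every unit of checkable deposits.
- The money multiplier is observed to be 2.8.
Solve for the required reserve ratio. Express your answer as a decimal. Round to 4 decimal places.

0.0591

Using m = 2.8. Since m = (1 + c)/(c + rr + e), the denominator satisfies c + rr + e = (1 + c)/m = (1 + 0.42) / 2.8 ≈ 0.507143.
With c = 0.42 and e = 0.028, the required reserve ratio is 0.507143 − 0.42 − 0.028 = 0.059143.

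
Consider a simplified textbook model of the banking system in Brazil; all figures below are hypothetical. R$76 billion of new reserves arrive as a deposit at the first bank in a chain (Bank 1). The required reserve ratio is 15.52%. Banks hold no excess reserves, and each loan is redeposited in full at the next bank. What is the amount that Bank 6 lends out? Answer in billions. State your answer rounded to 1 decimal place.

R$27.6 billion

Each bank lends a fraction (1 − rr) = 0.8448 of the deposit it receives, so Bank 6 receives 76·0.8448^5 and lends 76·0.8448^6 ≈ 27.6272 billion.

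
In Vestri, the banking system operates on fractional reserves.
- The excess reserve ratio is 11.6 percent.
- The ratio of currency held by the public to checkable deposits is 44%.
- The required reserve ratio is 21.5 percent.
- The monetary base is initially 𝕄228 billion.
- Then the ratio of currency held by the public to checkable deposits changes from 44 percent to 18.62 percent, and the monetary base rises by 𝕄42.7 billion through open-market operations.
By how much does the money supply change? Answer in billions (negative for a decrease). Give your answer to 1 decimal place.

Before: m₁ = (1 + 0.44) / (0.215 + 0.116 + 0.44) ≈ 1.86770, MB₁ = 228, so M₁ = 1.86770 × 228 = 425.8356 billion.
After: m₂ = (1 + 0.1862) / (0.215 + 0.116 + 0.1862) ≈ 2.29350, MB₂ = 228 + 42.7 = 270.7, so M₂ = 2.29350 × 270.7 ≈ 620.8504 billion.
ΔM = M₂ − M₁ = 620.8504 − 425.8356 = 195.0148 billion.

𝕄195.0 billion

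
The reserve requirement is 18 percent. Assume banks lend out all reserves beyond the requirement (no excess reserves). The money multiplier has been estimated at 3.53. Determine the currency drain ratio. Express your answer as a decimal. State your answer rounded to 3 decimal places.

0.144

Using m = 3.53. From m = (1 + c)/(c + rr + e), rearranging gives 1 + c = m·(c + rr + e), so c·(1 − m) = m·(rr + e) − 1.
Hence c = [m·(rr + e) − 1]/(1 − m) = [3.53 × (0.18 + 0) − 1] / (1 − 3.53) ≈ 0.144111.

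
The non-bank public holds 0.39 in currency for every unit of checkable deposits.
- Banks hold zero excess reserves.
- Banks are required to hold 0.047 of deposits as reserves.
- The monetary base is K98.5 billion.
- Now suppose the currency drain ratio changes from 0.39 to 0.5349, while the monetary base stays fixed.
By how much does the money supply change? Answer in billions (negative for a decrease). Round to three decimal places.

Initially m₁ = (1 + 0.39) / (0.047 + 0.39) ≈ 3.180778, so M₁ = 3.180778 × 98.5 ≈ 313.3066 billion.
After the change m₂ = (1 + 0.5349) / (0.047 + 0.5349) ≈ 2.637738, so M₂ = 2.637738 × 98.5 ≈ 259.8172 billion.
ΔM = M₂ − M₁ = 259.8172 − 313.3066 = -53.4894 billion.

-53.489 billion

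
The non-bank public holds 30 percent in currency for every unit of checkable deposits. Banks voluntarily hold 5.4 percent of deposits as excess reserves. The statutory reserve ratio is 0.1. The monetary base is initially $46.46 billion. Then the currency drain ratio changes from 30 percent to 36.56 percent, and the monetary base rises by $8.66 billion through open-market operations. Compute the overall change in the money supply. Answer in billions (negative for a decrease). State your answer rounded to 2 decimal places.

$11.83 billion

Before: m₁ = (1 + 0.3) / (0.1 + 0.054 + 0.3) ≈ 2.86344, MB₁ = 46.46, so M₁ = 2.86344 × 46.46 ≈ 133.0354 billion.
After: m₂ = (1 + 0.3656) / (0.1 + 0.054 + 0.3656) ≈ 2.62818, MB₂ = 46.46 + 8.66 = 55.12, so M₂ = 2.62818 × 55.12 ≈ 144.8653 billion.
ΔM = M₂ − M₁ = 144.8653 − 133.0354 = 11.8299 billion.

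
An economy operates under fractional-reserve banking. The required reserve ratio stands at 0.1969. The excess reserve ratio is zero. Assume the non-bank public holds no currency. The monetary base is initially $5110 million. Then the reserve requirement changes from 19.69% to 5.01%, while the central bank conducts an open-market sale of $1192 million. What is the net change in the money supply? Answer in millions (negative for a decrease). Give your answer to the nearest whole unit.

$52251 million

Before: m₁ = 1 / (0.1969) ≈ 5.07872, MB₁ = 5110, so M₁ = 5.07872 × 5110 = 25952.2592 million.
After: m₂ = 1 / (0.0501) ≈ 19.96008, MB₂ = 5110 − 1192 = 3918, so M₂ = 19.96008 × 3918 ≈ 78203.5934 million.
ΔM = M₂ − M₁ = 78203.5934 − 25952.2592 = 52251.3342 million.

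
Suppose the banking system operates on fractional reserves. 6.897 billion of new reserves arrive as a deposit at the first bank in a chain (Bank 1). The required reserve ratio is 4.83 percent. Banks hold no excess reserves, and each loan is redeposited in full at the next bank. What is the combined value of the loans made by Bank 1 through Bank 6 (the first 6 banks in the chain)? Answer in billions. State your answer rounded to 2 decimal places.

34.92 billion

Bank i lends (1 − rr)^i of the original deposit: Bank 1 lends 6.897·0.9517 ≈ 6.5639, Bank 2 lends 6.897·0.9517² ≈ 6.2468, and so on.
Summing a geometric series: total = 6.897·[0.9517·(1 − 0.9517^6) / (1 − 0.9517)] ≈ 34.9231 billion.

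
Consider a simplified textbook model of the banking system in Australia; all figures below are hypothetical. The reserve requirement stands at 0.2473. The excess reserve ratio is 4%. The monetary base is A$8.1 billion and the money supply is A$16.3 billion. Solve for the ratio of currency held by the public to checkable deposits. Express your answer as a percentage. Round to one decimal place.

Using m = M/MB = 16.3/8.1 ≈ 2.012346. From m = (1 + c)/(c + rr + e), rearranging gives 1 + c = m·(c + rr + e), so c·(1 − m) = m·(rr + e) − 1.
Hence c = [m·(rr + e) − 1]/(1 − m) = [2.012346 × (0.2473 + 0.04) − 1] / (1 − 2.012346) ≈ 0.416708.

41.7%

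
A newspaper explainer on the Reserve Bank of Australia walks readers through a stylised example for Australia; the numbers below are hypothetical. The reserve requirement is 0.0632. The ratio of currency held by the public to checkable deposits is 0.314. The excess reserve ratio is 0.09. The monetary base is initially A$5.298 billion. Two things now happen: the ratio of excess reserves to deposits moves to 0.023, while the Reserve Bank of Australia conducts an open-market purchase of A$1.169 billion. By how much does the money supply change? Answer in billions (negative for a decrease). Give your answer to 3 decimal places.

A$6.333 billion

Before: m₁ = (1 + 0.314) / (0.0632 + 0.09 + 0.314) = 2.81250, MB₁ = 5.298, so M₁ = 2.81250 × 5.298 ≈ 14.9006 billion.
After: m₂ = (1 + 0.314) / (0.0632 + 0.023 + 0.314) ≈ 3.28336, MB₂ = 5.298 + 1.169 = 6.467, so M₂ = 3.28336 × 6.467 ≈ 21.2335 billion.
ΔM = M₂ − M₁ = 21.2335 − 14.9006 = 6.3329 billion.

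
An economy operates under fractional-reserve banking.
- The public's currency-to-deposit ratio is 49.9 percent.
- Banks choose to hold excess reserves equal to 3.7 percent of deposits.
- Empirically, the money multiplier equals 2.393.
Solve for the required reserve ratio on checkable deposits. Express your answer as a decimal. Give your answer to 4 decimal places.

Using m = 2.393. Since m = (1 + c)/(c + rr + e), the denominator satisfies c + rr + e = (1 + c)/m = (1 + 0.499) / 2.393 ≈ 0.626410.
With c = 0.499 and e = 0.037, the required reserve ratio on checkable deposits is 0.626410 − 0.499 − 0.037 = 0.09041.

0.0904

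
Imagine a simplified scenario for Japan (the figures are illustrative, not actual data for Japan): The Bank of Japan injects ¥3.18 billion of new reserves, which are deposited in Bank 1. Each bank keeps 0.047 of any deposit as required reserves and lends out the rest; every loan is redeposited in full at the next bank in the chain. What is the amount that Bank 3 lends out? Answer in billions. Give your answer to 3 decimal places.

¥2.752 billion

Each bank lends a fraction (1 − rr) = 0.9530 of the deposit it receives, so Bank 3 receives 3.18·0.9530^2 and lends 3.18·0.9530^3 ≈ 2.7524 billion.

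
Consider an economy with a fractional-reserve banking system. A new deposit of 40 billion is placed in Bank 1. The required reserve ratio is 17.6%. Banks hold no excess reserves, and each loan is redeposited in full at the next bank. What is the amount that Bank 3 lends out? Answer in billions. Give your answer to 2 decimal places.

22.38 billion

Each bank lends a fraction (1 − rr) = 0.8240 of the deposit it receives, so Bank 3 receives 40·0.8240^2 and lends 40·0.8240^3 ≈ 22.3790 billion.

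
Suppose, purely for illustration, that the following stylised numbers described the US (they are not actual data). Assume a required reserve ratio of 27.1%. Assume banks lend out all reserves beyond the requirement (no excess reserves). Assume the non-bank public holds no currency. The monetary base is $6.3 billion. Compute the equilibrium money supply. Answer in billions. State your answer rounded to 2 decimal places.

With no currency drain or excess reserves, the money multiplier is m = 1/rr = 1/0.271 ≈ 3.69.
Money supply M = m × MB = 3.69 × 6.3 = 23.247 billion.

$23.25 billion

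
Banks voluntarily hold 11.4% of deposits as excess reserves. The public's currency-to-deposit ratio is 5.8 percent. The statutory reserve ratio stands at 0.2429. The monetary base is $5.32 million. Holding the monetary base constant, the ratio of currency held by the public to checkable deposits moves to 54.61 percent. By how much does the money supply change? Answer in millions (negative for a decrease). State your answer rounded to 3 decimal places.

Initially m₁ = (1 + 0.058) / (0.2429 + 0.114 + 0.058) ≈ 2.55001, so M₁ = 2.55001 × 5.32 ≈ 13.5661 million.
After the change m₂ = (1 + 0.5461) / (0.2429 + 0.114 + 0.5461) ≈ 1.71218, so M₂ = 1.71218 × 5.32 ≈ 9.1088 million.
ΔM = M₂ − M₁ = 9.1088 − 13.5661 = -4.4573 million.

-4.457 million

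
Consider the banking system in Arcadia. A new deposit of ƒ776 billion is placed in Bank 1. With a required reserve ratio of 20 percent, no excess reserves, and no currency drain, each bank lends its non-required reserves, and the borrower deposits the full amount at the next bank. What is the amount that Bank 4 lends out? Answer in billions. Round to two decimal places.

ƒ317.85 billion

Each bank lends a fraction (1 − rr) = 0.8000 of the deposit it receives, so Bank 4 receives 776·0.8000^3 and lends 776·0.8000^4 = 317.8496 billion.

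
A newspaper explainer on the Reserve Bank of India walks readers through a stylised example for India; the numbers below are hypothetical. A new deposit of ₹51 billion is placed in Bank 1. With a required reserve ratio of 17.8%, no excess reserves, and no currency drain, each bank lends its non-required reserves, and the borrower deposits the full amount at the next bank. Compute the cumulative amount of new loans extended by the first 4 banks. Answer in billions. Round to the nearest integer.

Bank i lends (1 − rr)^i of the original deposit: Bank 1 lends 51·0.8220 = 41.9220, Bank 2 lends 51·0.8220² ≈ 34.4599, and so on.
Summing a geometric series: total = 51·[0.8220·(1 − 0.8220^4) / (1 − 0.8220)] ≈ 127.9919 billion.

₹128 billion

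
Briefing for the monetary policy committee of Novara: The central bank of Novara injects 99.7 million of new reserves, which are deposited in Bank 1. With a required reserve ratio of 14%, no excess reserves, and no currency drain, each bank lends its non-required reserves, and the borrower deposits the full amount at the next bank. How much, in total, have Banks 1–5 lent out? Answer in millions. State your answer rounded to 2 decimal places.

Bank i lends (1 − rr)^i of the original deposit: Bank 1 lends 99.7·0.8600 = 85.7420, Bank 2 lends 99.7·0.8600² ≈ 73.7381, and so on.
Summing a geometric series: total = 99.7·[0.8600·(1 − 0.8600^5) / (1 − 0.8600)] ≈ 324.3332 million.

324.33 million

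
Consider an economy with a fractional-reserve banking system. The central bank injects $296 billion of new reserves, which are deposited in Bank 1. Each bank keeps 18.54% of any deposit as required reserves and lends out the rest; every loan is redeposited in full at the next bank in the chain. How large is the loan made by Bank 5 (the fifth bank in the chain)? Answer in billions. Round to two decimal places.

$106.17 billion

Each bank lends a fraction (1 − rr) = 0.8146 of the deposit it receives, so Bank 5 receives 296·0.8146^4 and lends 296·0.8146^5 ≈ 106.1729 billion.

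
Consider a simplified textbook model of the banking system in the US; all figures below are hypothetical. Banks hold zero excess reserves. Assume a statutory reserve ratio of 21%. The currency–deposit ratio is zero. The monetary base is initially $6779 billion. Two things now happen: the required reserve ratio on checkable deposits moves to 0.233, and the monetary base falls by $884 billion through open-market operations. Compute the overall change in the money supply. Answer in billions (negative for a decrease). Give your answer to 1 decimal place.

Before: m₁ = 1 / (0.21) ≈ 4.761905, MB₁ = 6779, so M₁ = 4.761905 × 6779 ≈ 32280.954 billion.
After: m₂ = 1 / (0.233) ≈ 4.291845, MB₂ = 6779 − 884 = 5895, so M₂ = 4.291845 × 5895 ≈ 25300.4263 billion.
ΔM = M₂ − M₁ = 25300.4263 − 32280.954 = -6980.5277 billion.

-6980.5 billion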